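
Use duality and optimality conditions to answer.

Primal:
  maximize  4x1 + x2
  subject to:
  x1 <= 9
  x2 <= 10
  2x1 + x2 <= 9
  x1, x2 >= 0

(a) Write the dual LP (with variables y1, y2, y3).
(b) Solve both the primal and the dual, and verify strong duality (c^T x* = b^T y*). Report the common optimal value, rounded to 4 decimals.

The standard primal-dual pair for 'max c^T x s.t. A x <= b, x >= 0' is:
  Dual:  min b^T y  s.t.  A^T y >= c,  y >= 0.

So the dual LP is:
  minimize  9y1 + 10y2 + 9y3
  subject to:
    y1 + 2y3 >= 4
    y2 + y3 >= 1
    y1, y2, y3 >= 0

Solving the primal: x* = (4.5, 0).
  primal value c^T x* = 18.
Solving the dual: y* = (0, 0, 2).
  dual value b^T y* = 18.
Strong duality: c^T x* = b^T y*. Confirmed.

18


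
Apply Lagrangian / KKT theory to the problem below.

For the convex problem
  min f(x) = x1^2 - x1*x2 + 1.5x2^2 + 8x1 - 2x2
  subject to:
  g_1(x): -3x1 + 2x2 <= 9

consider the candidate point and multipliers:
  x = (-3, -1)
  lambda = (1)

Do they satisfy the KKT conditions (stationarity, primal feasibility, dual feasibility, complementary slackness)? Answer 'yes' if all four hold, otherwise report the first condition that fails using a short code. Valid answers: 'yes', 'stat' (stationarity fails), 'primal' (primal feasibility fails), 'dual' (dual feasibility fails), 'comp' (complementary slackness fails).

Gradient of f: grad f(x) = Q x + c = (3, -2)
Constraint values g_i(x) = a_i^T x - b_i:
  g_1((-3, -1)) = -2
Stationarity residual: grad f(x) + sum_i lambda_i a_i = (0, 0)
  -> stationarity OK
Primal feasibility (all g_i <= 0): OK
Dual feasibility (all lambda_i >= 0): OK
Complementary slackness (lambda_i * g_i(x) = 0 for all i): FAILS

Verdict: the first failing condition is complementary_slackness -> comp.

comp


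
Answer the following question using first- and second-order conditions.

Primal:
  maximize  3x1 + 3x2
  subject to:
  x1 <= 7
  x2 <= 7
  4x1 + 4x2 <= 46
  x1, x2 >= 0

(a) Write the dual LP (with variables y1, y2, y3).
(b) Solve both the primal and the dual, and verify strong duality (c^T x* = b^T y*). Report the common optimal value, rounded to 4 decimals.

The standard primal-dual pair for 'max c^T x s.t. A x <= b, x >= 0' is:
  Dual:  min b^T y  s.t.  A^T y >= c,  y >= 0.

So the dual LP is:
  minimize  7y1 + 7y2 + 46y3
  subject to:
    y1 + 4y3 >= 3
    y2 + 4y3 >= 3
    y1, y2, y3 >= 0

Solving the primal: x* = (4.5, 7).
  primal value c^T x* = 34.5.
Solving the dual: y* = (0, 0, 0.75).
  dual value b^T y* = 34.5.
Strong duality: c^T x* = b^T y*. Confirmed.

34.5


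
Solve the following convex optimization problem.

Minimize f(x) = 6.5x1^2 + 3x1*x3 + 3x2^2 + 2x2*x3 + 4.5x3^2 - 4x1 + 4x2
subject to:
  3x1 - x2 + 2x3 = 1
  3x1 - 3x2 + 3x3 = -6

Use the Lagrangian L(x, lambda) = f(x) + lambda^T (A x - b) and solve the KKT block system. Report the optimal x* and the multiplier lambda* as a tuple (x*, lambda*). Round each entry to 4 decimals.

Form the Lagrangian:
  L(x, lambda) = (1/2) x^T Q x + c^T x + lambda^T (A x - b)
Stationarity (grad_x L = 0): Q x + c + A^T lambda = 0.
Primal feasibility: A x = b.

This gives the KKT block system:
  [ Q   A^T ] [ x     ]   [-c ]
  [ A    0  ] [ lambda ] = [ b ]

Solving the linear system:
  x*      = (2.1373, 2.8627, -1.2745)
  lambda* = (-19.2941, 12.6405)
  f(x*)   = 49.0196

x* = (2.1373, 2.8627, -1.2745), lambda* = (-19.2941, 12.6405)


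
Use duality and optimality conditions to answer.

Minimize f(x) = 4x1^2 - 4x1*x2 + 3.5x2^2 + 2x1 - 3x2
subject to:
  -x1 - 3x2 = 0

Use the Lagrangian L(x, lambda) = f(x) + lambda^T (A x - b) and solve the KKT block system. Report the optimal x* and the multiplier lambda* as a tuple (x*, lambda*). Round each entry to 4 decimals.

Form the Lagrangian:
  L(x, lambda) = (1/2) x^T Q x + c^T x + lambda^T (A x - b)
Stationarity (grad_x L = 0): Q x + c + A^T lambda = 0.
Primal feasibility: A x = b.

This gives the KKT block system:
  [ Q   A^T ] [ x     ]   [-c ]
  [ A    0  ] [ lambda ] = [ b ]

Solving the linear system:
  x*      = (-0.2621, 0.0874)
  lambda* = (-0.4466)
  f(x*)   = -0.3932

x* = (-0.2621, 0.0874), lambda* = (-0.4466)


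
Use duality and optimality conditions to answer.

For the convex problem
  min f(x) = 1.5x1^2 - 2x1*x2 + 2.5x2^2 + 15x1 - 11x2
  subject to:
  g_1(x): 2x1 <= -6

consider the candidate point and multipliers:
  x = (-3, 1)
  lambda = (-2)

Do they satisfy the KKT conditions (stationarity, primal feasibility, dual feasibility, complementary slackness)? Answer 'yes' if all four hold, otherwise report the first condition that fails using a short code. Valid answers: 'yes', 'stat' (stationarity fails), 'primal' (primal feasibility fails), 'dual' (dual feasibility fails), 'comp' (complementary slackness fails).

Gradient of f: grad f(x) = Q x + c = (4, 0)
Constraint values g_i(x) = a_i^T x - b_i:
  g_1((-3, 1)) = 0
Stationarity residual: grad f(x) + sum_i lambda_i a_i = (0, 0)
  -> stationarity OK
Primal feasibility (all g_i <= 0): OK
Dual feasibility (all lambda_i >= 0): FAILS
Complementary slackness (lambda_i * g_i(x) = 0 for all i): OK

Verdict: the first failing condition is dual_feasibility -> dual.

dual


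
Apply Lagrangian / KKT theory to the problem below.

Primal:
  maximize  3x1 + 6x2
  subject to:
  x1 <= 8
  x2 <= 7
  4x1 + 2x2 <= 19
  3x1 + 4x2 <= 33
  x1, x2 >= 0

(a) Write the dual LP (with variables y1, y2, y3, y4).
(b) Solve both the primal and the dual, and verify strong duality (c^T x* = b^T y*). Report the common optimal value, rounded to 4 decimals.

The standard primal-dual pair for 'max c^T x s.t. A x <= b, x >= 0' is:
  Dual:  min b^T y  s.t.  A^T y >= c,  y >= 0.

So the dual LP is:
  minimize  8y1 + 7y2 + 19y3 + 33y4
  subject to:
    y1 + 4y3 + 3y4 >= 3
    y2 + 2y3 + 4y4 >= 6
    y1, y2, y3, y4 >= 0

Solving the primal: x* = (1.25, 7).
  primal value c^T x* = 45.75.
Solving the dual: y* = (0, 4.5, 0.75, 0).
  dual value b^T y* = 45.75.
Strong duality: c^T x* = b^T y*. Confirmed.

45.75


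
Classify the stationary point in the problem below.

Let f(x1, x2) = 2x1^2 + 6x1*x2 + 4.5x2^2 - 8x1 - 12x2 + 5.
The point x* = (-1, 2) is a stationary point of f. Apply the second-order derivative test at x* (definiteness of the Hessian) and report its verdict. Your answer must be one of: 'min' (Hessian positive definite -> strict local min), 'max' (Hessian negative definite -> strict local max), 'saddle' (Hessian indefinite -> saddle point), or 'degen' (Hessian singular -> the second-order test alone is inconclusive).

Compute the Hessian H = grad^2 f:
  H = [[4, 6], [6, 9]]
Verify stationarity: grad f(x*) = H x* + g = (0, 0).
Eigenvalues of H: 0, 13.
H has a zero eigenvalue (singular; positive semidefinite but not definite), so H is neither positive definite, negative definite, nor indefinite. The second-order test alone is inconclusive -> degen.
(Indeed, f is constant along the null direction of H through x*, so x* is not a strict local extremum.)

degen


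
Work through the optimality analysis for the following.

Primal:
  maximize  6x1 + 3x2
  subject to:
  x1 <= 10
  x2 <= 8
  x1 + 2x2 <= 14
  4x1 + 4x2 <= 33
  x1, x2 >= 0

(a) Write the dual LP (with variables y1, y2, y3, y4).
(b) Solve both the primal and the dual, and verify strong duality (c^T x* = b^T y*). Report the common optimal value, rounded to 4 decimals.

The standard primal-dual pair for 'max c^T x s.t. A x <= b, x >= 0' is:
  Dual:  min b^T y  s.t.  A^T y >= c,  y >= 0.

So the dual LP is:
  minimize  10y1 + 8y2 + 14y3 + 33y4
  subject to:
    y1 + y3 + 4y4 >= 6
    y2 + 2y3 + 4y4 >= 3
    y1, y2, y3, y4 >= 0

Solving the primal: x* = (8.25, 0).
  primal value c^T x* = 49.5.
Solving the dual: y* = (0, 0, 0, 1.5).
  dual value b^T y* = 49.5.
Strong duality: c^T x* = b^T y*. Confirmed.

49.5


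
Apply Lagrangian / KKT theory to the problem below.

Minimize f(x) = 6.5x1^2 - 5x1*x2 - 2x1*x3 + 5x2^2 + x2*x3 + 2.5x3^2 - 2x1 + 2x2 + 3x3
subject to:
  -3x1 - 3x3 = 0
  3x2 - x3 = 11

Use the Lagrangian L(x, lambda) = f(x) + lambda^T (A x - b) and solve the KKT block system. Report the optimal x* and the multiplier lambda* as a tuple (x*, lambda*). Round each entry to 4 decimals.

Form the Lagrangian:
  L(x, lambda) = (1/2) x^T Q x + c^T x + lambda^T (A x - b)
Stationarity (grad_x L = 0): Q x + c + A^T lambda = 0.
Primal feasibility: A x = b.

This gives the KKT block system:
  [ Q   A^T ] [ x     ]   [-c ]
  [ A    0  ] [ lambda ] = [ b ]

Solving the linear system:
  x*      = (1.4713, 3.1762, -1.4713)
  lambda* = (1.3962, -8.3115)
  f(x*)   = 45.2111

x* = (1.4713, 3.1762, -1.4713), lambda* = (1.3962, -8.3115)


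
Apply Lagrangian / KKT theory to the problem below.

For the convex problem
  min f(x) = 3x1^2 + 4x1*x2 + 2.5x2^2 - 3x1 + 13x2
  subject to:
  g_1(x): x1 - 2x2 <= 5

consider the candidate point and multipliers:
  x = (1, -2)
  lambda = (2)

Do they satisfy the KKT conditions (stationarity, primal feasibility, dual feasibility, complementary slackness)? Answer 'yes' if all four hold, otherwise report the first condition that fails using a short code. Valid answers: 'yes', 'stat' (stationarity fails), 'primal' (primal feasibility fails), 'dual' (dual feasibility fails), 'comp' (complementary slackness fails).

Gradient of f: grad f(x) = Q x + c = (-5, 7)
Constraint values g_i(x) = a_i^T x - b_i:
  g_1((1, -2)) = 0
Stationarity residual: grad f(x) + sum_i lambda_i a_i = (-3, 3)
  -> stationarity FAILS
Primal feasibility (all g_i <= 0): OK
Dual feasibility (all lambda_i >= 0): OK
Complementary slackness (lambda_i * g_i(x) = 0 for all i): OK

Verdict: the first failing condition is stationarity -> stat.

stat


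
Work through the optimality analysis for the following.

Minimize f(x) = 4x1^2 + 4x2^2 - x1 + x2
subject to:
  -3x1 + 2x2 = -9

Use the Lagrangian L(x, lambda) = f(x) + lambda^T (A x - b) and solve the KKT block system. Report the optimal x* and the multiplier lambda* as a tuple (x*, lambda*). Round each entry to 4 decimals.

Form the Lagrangian:
  L(x, lambda) = (1/2) x^T Q x + c^T x + lambda^T (A x - b)
Stationarity (grad_x L = 0): Q x + c + A^T lambda = 0.
Primal feasibility: A x = b.

This gives the KKT block system:
  [ Q   A^T ] [ x     ]   [-c ]
  [ A    0  ] [ lambda ] = [ b ]

Solving the linear system:
  x*      = (2.0577, -1.4135)
  lambda* = (5.1538)
  f(x*)   = 21.4567

x* = (2.0577, -1.4135), lambda* = (5.1538)


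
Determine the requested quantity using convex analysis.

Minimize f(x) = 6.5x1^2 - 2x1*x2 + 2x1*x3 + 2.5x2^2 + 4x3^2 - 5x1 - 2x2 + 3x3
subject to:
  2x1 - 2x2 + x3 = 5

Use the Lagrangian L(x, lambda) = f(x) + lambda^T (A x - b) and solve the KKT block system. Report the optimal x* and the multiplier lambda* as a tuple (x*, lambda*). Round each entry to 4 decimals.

Form the Lagrangian:
  L(x, lambda) = (1/2) x^T Q x + c^T x + lambda^T (A x - b)
Stationarity (grad_x L = 0): Q x + c + A^T lambda = 0.
Primal feasibility: A x = b.

This gives the KKT block system:
  [ Q   A^T ] [ x     ]   [-c ]
  [ A    0  ] [ lambda ] = [ b ]

Solving the linear system:
  x*      = (1.0171, -1.4456, 0.0746)
  lambda* = (-5.6311)
  f(x*)   = 13.0928

x* = (1.0171, -1.4456, 0.0746), lambda* = (-5.6311)


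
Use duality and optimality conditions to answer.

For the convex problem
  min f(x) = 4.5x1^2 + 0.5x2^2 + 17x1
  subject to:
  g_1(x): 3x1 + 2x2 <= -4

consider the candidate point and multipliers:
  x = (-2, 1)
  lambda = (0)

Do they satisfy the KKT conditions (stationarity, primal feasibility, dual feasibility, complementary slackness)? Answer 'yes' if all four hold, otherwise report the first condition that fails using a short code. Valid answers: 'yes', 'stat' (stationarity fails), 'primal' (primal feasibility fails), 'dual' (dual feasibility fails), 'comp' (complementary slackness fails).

Gradient of f: grad f(x) = Q x + c = (-1, 1)
Constraint values g_i(x) = a_i^T x - b_i:
  g_1((-2, 1)) = 0
Stationarity residual: grad f(x) + sum_i lambda_i a_i = (-1, 1)
  -> stationarity FAILS
Primal feasibility (all g_i <= 0): OK
Dual feasibility (all lambda_i >= 0): OK
Complementary slackness (lambda_i * g_i(x) = 0 for all i): OK

Verdict: the first failing condition is stationarity -> stat.

stat


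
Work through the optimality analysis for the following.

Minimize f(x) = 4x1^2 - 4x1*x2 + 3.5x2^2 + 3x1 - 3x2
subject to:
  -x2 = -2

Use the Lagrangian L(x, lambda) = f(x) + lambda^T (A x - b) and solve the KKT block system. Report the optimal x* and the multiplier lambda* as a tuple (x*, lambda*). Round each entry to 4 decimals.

Form the Lagrangian:
  L(x, lambda) = (1/2) x^T Q x + c^T x + lambda^T (A x - b)
Stationarity (grad_x L = 0): Q x + c + A^T lambda = 0.
Primal feasibility: A x = b.

This gives the KKT block system:
  [ Q   A^T ] [ x     ]   [-c ]
  [ A    0  ] [ lambda ] = [ b ]

Solving the linear system:
  x*      = (0.625, 2)
  lambda* = (8.5)
  f(x*)   = 6.4375

x* = (0.625, 2), lambda* = (8.5)


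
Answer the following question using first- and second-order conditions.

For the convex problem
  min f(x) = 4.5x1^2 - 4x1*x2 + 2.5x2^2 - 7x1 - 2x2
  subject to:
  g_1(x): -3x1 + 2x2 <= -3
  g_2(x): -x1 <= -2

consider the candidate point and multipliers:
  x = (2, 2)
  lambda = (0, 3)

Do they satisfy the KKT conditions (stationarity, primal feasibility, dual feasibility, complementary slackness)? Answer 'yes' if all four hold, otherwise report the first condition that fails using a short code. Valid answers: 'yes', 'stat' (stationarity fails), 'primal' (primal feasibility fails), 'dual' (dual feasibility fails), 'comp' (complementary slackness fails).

Gradient of f: grad f(x) = Q x + c = (3, 0)
Constraint values g_i(x) = a_i^T x - b_i:
  g_1((2, 2)) = 1
  g_2((2, 2)) = 0
Stationarity residual: grad f(x) + sum_i lambda_i a_i = (0, 0)
  -> stationarity OK
Primal feasibility (all g_i <= 0): FAILS
Dual feasibility (all lambda_i >= 0): OK
Complementary slackness (lambda_i * g_i(x) = 0 for all i): OK

Verdict: the first failing condition is primal_feasibility -> primal.

primal


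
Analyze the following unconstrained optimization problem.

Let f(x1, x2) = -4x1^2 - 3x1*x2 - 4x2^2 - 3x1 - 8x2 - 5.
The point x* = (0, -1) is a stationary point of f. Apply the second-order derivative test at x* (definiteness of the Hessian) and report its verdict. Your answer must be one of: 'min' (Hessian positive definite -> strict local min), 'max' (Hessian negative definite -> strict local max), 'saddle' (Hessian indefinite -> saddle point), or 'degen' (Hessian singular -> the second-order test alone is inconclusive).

Compute the Hessian H = grad^2 f:
  H = [[-8, -3], [-3, -8]]
Verify stationarity: grad f(x*) = H x* + g = (0, 0).
Eigenvalues of H: -11, -5.
Both eigenvalues < 0, so H is negative definite -> x* is a strict local max.

max


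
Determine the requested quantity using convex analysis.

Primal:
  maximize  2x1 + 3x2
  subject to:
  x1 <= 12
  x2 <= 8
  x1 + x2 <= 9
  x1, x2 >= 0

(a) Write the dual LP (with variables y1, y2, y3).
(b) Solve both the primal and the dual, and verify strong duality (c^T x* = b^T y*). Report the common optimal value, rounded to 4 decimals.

The standard primal-dual pair for 'max c^T x s.t. A x <= b, x >= 0' is:
  Dual:  min b^T y  s.t.  A^T y >= c,  y >= 0.

So the dual LP is:
  minimize  12y1 + 8y2 + 9y3
  subject to:
    y1 + y3 >= 2
    y2 + y3 >= 3
    y1, y2, y3 >= 0

Solving the primal: x* = (1, 8).
  primal value c^T x* = 26.
Solving the dual: y* = (0, 1, 2).
  dual value b^T y* = 26.
Strong duality: c^T x* = b^T y*. Confirmed.

26


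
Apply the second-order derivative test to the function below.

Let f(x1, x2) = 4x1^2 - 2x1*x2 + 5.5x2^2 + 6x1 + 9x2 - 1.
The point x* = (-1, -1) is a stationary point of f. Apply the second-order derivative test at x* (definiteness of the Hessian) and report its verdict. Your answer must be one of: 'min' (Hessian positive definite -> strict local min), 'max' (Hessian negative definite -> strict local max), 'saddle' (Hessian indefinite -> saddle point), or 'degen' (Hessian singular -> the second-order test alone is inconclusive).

Compute the Hessian H = grad^2 f:
  H = [[8, -2], [-2, 11]]
Verify stationarity: grad f(x*) = H x* + g = (0, 0).
Eigenvalues of H: 7, 12.
Both eigenvalues > 0, so H is positive definite -> x* is a strict local min.

min


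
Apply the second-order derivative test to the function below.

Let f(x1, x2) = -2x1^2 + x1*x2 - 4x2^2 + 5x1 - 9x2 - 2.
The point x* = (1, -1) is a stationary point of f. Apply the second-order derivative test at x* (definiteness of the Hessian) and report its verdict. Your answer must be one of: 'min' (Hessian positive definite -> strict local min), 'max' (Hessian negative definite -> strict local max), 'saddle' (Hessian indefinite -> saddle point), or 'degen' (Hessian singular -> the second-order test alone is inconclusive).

Compute the Hessian H = grad^2 f:
  H = [[-4, 1], [1, -8]]
Verify stationarity: grad f(x*) = H x* + g = (0, 0).
Eigenvalues of H: -8.2361, -3.7639.
Both eigenvalues < 0, so H is negative definite -> x* is a strict local max.

max


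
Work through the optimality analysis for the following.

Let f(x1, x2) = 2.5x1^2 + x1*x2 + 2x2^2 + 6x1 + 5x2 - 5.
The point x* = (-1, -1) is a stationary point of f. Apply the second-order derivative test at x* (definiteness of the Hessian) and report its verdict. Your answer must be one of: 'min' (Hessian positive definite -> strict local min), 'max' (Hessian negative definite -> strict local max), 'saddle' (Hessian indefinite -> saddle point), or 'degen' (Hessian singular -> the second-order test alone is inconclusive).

Compute the Hessian H = grad^2 f:
  H = [[5, 1], [1, 4]]
Verify stationarity: grad f(x*) = H x* + g = (0, 0).
Eigenvalues of H: 3.382, 5.618.
Both eigenvalues > 0, so H is positive definite -> x* is a strict local min.

min


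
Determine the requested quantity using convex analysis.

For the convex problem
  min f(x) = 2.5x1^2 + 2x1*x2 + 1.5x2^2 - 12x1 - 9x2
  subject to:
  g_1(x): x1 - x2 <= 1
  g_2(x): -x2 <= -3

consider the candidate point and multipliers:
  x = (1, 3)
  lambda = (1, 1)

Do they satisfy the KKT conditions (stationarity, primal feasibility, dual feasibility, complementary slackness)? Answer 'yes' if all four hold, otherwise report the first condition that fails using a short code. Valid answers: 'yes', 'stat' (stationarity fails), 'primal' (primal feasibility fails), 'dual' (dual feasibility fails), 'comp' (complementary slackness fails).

Gradient of f: grad f(x) = Q x + c = (-1, 2)
Constraint values g_i(x) = a_i^T x - b_i:
  g_1((1, 3)) = -3
  g_2((1, 3)) = 0
Stationarity residual: grad f(x) + sum_i lambda_i a_i = (0, 0)
  -> stationarity OK
Primal feasibility (all g_i <= 0): OK
Dual feasibility (all lambda_i >= 0): OK
Complementary slackness (lambda_i * g_i(x) = 0 for all i): FAILS

Verdict: the first failing condition is complementary_slackness -> comp.

comp


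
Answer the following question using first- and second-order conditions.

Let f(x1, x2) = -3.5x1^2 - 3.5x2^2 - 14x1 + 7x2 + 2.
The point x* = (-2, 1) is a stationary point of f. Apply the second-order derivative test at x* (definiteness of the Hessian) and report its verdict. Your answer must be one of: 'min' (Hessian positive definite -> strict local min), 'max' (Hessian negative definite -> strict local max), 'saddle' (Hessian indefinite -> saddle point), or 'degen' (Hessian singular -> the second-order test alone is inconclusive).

Compute the Hessian H = grad^2 f:
  H = [[-7, 0], [0, -7]]
Verify stationarity: grad f(x*) = H x* + g = (0, 0).
Eigenvalues of H: -7, -7.
Both eigenvalues < 0, so H is negative definite -> x* is a strict local max.

max


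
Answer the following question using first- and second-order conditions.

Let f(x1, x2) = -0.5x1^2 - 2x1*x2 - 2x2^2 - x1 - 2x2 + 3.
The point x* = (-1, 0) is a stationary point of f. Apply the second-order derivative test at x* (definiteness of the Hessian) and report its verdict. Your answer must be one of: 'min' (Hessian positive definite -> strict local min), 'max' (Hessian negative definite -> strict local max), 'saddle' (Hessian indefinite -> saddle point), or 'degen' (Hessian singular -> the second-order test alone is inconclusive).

Compute the Hessian H = grad^2 f:
  H = [[-1, -2], [-2, -4]]
Verify stationarity: grad f(x*) = H x* + g = (0, 0).
Eigenvalues of H: -5, 0.
H has a zero eigenvalue (singular; negative semidefinite but not definite), so H is neither positive definite, negative definite, nor indefinite. The second-order test alone is inconclusive -> degen.
(Indeed, f is constant along the null direction of H through x*, so x* is not a strict local extremum.)

degen


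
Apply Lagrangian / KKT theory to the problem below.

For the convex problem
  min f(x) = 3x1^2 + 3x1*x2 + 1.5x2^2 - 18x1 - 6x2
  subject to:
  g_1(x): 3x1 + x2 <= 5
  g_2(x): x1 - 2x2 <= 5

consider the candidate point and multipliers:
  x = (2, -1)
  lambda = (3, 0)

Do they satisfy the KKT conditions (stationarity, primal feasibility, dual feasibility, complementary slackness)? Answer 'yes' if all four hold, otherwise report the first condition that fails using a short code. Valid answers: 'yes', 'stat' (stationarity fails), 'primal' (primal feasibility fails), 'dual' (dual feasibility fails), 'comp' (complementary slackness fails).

Gradient of f: grad f(x) = Q x + c = (-9, -3)
Constraint values g_i(x) = a_i^T x - b_i:
  g_1((2, -1)) = 0
  g_2((2, -1)) = -1
Stationarity residual: grad f(x) + sum_i lambda_i a_i = (0, 0)
  -> stationarity OK
Primal feasibility (all g_i <= 0): OK
Dual feasibility (all lambda_i >= 0): OK
Complementary slackness (lambda_i * g_i(x) = 0 for all i): OK

Verdict: yes, KKT holds.

yes


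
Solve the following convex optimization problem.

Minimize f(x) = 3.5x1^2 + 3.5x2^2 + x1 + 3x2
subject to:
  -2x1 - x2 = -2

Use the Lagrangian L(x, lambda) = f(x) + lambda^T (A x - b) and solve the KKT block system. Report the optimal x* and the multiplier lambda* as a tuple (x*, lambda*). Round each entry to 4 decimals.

Form the Lagrangian:
  L(x, lambda) = (1/2) x^T Q x + c^T x + lambda^T (A x - b)
Stationarity (grad_x L = 0): Q x + c + A^T lambda = 0.
Primal feasibility: A x = b.

This gives the KKT block system:
  [ Q   A^T ] [ x     ]   [-c ]
  [ A    0  ] [ lambda ] = [ b ]

Solving the linear system:
  x*      = (0.9429, 0.1143)
  lambda* = (3.8)
  f(x*)   = 4.4429

x* = (0.9429, 0.1143), lambda* = (3.8)


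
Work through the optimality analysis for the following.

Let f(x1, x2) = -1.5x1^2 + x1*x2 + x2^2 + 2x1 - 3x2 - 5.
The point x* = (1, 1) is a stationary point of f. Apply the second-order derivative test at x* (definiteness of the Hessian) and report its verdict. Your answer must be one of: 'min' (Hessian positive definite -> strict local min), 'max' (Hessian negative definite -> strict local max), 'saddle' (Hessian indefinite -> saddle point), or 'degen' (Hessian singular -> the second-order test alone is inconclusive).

Compute the Hessian H = grad^2 f:
  H = [[-3, 1], [1, 2]]
Verify stationarity: grad f(x*) = H x* + g = (0, 0).
Eigenvalues of H: -3.1926, 2.1926.
Eigenvalues have mixed signs, so H is indefinite -> x* is a saddle point.

saddle


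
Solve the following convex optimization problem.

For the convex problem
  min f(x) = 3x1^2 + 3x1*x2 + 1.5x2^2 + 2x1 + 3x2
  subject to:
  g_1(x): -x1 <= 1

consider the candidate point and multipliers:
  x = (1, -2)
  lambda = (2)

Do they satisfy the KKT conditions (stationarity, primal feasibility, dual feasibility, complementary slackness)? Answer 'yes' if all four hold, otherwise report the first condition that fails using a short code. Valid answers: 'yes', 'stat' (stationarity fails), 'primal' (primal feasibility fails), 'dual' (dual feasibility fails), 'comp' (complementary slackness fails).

Gradient of f: grad f(x) = Q x + c = (2, 0)
Constraint values g_i(x) = a_i^T x - b_i:
  g_1((1, -2)) = -2
Stationarity residual: grad f(x) + sum_i lambda_i a_i = (0, 0)
  -> stationarity OK
Primal feasibility (all g_i <= 0): OK
Dual feasibility (all lambda_i >= 0): OK
Complementary slackness (lambda_i * g_i(x) = 0 for all i): FAILS

Verdict: the first failing condition is complementary_slackness -> comp.

comp


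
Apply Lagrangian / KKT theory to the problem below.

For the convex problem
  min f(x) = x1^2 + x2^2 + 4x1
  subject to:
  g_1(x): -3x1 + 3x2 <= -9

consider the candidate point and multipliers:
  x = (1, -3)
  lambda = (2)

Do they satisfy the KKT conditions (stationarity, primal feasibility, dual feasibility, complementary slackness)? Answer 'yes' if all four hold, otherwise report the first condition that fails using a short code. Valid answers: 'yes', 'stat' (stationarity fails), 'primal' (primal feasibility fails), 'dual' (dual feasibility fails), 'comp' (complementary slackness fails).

Gradient of f: grad f(x) = Q x + c = (6, -6)
Constraint values g_i(x) = a_i^T x - b_i:
  g_1((1, -3)) = -3
Stationarity residual: grad f(x) + sum_i lambda_i a_i = (0, 0)
  -> stationarity OK
Primal feasibility (all g_i <= 0): OK
Dual feasibility (all lambda_i >= 0): OK
Complementary slackness (lambda_i * g_i(x) = 0 for all i): FAILS

Verdict: the first failing condition is complementary_slackness -> comp.

comp


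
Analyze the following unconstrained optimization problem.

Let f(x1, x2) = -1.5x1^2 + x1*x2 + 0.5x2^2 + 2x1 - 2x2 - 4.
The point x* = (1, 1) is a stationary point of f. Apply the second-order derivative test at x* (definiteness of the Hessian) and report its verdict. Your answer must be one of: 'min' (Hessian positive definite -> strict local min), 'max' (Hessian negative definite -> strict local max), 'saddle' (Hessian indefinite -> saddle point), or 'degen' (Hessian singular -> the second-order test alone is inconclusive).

Compute the Hessian H = grad^2 f:
  H = [[-3, 1], [1, 1]]
Verify stationarity: grad f(x*) = H x* + g = (0, 0).
Eigenvalues of H: -3.2361, 1.2361.
Eigenvalues have mixed signs, so H is indefinite -> x* is a saddle point.

saddle


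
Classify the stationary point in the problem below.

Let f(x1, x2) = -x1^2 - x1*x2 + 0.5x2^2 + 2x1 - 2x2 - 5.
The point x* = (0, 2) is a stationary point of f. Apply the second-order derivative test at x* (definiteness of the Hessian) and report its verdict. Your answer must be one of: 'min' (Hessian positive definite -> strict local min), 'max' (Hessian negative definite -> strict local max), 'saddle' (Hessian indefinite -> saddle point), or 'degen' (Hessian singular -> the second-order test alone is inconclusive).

Compute the Hessian H = grad^2 f:
  H = [[-2, -1], [-1, 1]]
Verify stationarity: grad f(x*) = H x* + g = (0, 0).
Eigenvalues of H: -2.3028, 1.3028.
Eigenvalues have mixed signs, so H is indefinite -> x* is a saddle point.

saddle


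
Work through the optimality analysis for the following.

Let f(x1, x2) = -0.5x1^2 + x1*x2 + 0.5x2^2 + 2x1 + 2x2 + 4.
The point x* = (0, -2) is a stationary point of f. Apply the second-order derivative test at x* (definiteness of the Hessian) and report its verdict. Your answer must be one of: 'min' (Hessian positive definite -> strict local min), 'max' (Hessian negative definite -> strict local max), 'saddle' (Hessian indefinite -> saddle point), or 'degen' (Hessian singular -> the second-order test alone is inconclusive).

Compute the Hessian H = grad^2 f:
  H = [[-1, 1], [1, 1]]
Verify stationarity: grad f(x*) = H x* + g = (0, 0).
Eigenvalues of H: -1.4142, 1.4142.
Eigenvalues have mixed signs, so H is indefinite -> x* is a saddle point.

saddle


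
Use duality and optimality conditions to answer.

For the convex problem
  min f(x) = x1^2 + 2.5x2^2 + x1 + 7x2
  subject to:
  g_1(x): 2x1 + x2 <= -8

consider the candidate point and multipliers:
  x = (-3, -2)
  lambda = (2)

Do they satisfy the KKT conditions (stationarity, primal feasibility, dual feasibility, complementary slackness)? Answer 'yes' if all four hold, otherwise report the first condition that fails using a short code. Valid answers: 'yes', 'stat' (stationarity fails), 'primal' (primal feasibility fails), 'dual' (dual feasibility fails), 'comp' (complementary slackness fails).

Gradient of f: grad f(x) = Q x + c = (-5, -3)
Constraint values g_i(x) = a_i^T x - b_i:
  g_1((-3, -2)) = 0
Stationarity residual: grad f(x) + sum_i lambda_i a_i = (-1, -1)
  -> stationarity FAILS
Primal feasibility (all g_i <= 0): OK
Dual feasibility (all lambda_i >= 0): OK
Complementary slackness (lambda_i * g_i(x) = 0 for all i): OK

Verdict: the first failing condition is stationarity -> stat.

stat


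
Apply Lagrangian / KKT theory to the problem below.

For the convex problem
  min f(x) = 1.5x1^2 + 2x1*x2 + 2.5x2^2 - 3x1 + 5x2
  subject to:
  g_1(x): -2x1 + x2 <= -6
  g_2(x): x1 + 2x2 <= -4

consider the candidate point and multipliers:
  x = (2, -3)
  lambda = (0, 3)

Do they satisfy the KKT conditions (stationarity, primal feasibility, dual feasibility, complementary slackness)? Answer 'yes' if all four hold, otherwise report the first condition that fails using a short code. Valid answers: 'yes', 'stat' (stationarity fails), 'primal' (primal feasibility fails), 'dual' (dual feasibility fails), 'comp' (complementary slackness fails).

Gradient of f: grad f(x) = Q x + c = (-3, -6)
Constraint values g_i(x) = a_i^T x - b_i:
  g_1((2, -3)) = -1
  g_2((2, -3)) = 0
Stationarity residual: grad f(x) + sum_i lambda_i a_i = (0, 0)
  -> stationarity OK
Primal feasibility (all g_i <= 0): OK
Dual feasibility (all lambda_i >= 0): OK
Complementary slackness (lambda_i * g_i(x) = 0 for all i): OK

Verdict: yes, KKT holds.

yes


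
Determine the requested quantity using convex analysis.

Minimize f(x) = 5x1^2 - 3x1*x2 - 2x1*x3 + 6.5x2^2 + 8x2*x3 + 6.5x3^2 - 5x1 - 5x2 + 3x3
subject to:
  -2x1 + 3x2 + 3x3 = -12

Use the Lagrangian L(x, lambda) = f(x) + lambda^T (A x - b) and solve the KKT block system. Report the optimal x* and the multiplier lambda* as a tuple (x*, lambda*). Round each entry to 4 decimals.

Form the Lagrangian:
  L(x, lambda) = (1/2) x^T Q x + c^T x + lambda^T (A x - b)
Stationarity (grad_x L = 0): Q x + c + A^T lambda = 0.
Primal feasibility: A x = b.

This gives the KKT block system:
  [ Q   A^T ] [ x     ]   [-c ]
  [ A    0  ] [ lambda ] = [ b ]

Solving the linear system:
  x*      = (2.178, -0.2562, -2.2918)
  lambda* = (11.0663)
  f(x*)   = 58.1553

x* = (2.178, -0.2562, -2.2918), lambda* = (11.0663)


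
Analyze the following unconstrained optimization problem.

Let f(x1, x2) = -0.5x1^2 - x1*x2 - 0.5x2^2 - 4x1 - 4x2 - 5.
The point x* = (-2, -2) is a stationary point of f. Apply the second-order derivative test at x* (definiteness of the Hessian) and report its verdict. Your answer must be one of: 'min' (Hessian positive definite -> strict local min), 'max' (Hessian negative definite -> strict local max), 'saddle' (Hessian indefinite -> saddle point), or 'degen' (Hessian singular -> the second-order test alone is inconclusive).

Compute the Hessian H = grad^2 f:
  H = [[-1, -1], [-1, -1]]
Verify stationarity: grad f(x*) = H x* + g = (0, 0).
Eigenvalues of H: -2, 0.
H has a zero eigenvalue (singular; negative semidefinite but not definite), so H is neither positive definite, negative definite, nor indefinite. The second-order test alone is inconclusive -> degen.
(Indeed, f is constant along the null direction of H through x*, so x* is not a strict local extremum.)

degen


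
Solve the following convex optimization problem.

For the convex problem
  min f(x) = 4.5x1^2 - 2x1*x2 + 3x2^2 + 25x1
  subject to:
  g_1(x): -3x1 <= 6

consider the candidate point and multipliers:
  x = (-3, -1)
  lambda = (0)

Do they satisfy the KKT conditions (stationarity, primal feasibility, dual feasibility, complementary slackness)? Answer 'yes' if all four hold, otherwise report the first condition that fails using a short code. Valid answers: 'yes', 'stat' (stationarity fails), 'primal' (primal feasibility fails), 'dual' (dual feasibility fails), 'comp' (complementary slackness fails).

Gradient of f: grad f(x) = Q x + c = (0, 0)
Constraint values g_i(x) = a_i^T x - b_i:
  g_1((-3, -1)) = 3
Stationarity residual: grad f(x) + sum_i lambda_i a_i = (0, 0)
  -> stationarity OK
Primal feasibility (all g_i <= 0): FAILS
Dual feasibility (all lambda_i >= 0): OK
Complementary slackness (lambda_i * g_i(x) = 0 for all i): OK

Verdict: the first failing condition is primal_feasibility -> primal.

primal


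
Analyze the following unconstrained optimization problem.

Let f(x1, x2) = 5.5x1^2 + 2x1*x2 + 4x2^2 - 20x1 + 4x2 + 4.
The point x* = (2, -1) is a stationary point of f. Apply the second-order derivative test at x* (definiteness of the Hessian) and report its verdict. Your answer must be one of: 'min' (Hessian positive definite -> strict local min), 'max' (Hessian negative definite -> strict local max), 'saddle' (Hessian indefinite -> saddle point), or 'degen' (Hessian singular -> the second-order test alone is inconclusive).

Compute the Hessian H = grad^2 f:
  H = [[11, 2], [2, 8]]
Verify stationarity: grad f(x*) = H x* + g = (0, 0).
Eigenvalues of H: 7, 12.
Both eigenvalues > 0, so H is positive definite -> x* is a strict local min.

min


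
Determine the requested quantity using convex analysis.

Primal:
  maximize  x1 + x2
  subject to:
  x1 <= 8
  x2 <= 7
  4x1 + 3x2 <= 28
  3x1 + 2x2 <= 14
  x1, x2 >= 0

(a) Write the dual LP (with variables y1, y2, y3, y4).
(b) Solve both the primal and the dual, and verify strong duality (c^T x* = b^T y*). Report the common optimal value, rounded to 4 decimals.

The standard primal-dual pair for 'max c^T x s.t. A x <= b, x >= 0' is:
  Dual:  min b^T y  s.t.  A^T y >= c,  y >= 0.

So the dual LP is:
  minimize  8y1 + 7y2 + 28y3 + 14y4
  subject to:
    y1 + 4y3 + 3y4 >= 1
    y2 + 3y3 + 2y4 >= 1
    y1, y2, y3, y4 >= 0

Solving the primal: x* = (0, 7).
  primal value c^T x* = 7.
Solving the dual: y* = (0, 0.3333, 0, 0.3333).
  dual value b^T y* = 7.
Strong duality: c^T x* = b^T y*. Confirmed.

7


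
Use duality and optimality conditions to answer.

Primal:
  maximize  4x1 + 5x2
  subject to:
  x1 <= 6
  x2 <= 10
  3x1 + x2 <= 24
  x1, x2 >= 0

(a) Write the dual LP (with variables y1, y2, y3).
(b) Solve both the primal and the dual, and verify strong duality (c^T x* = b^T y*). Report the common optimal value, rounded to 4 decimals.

The standard primal-dual pair for 'max c^T x s.t. A x <= b, x >= 0' is:
  Dual:  min b^T y  s.t.  A^T y >= c,  y >= 0.

So the dual LP is:
  minimize  6y1 + 10y2 + 24y3
  subject to:
    y1 + 3y3 >= 4
    y2 + y3 >= 5
    y1, y2, y3 >= 0

Solving the primal: x* = (4.6667, 10).
  primal value c^T x* = 68.6667.
Solving the dual: y* = (0, 3.6667, 1.3333).
  dual value b^T y* = 68.6667.
Strong duality: c^T x* = b^T y*. Confirmed.

68.6667


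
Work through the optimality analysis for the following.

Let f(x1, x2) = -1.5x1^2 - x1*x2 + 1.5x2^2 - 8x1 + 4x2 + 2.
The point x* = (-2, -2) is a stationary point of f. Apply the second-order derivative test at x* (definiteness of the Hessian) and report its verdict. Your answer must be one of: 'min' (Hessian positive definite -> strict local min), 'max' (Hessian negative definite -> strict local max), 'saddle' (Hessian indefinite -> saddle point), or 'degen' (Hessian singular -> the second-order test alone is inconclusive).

Compute the Hessian H = grad^2 f:
  H = [[-3, -1], [-1, 3]]
Verify stationarity: grad f(x*) = H x* + g = (0, 0).
Eigenvalues of H: -3.1623, 3.1623.
Eigenvalues have mixed signs, so H is indefinite -> x* is a saddle point.

saddle


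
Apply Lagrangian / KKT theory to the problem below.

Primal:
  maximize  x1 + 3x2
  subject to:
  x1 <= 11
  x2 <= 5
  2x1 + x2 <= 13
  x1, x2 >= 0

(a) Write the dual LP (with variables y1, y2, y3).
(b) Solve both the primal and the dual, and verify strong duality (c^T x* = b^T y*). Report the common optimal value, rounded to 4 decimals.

The standard primal-dual pair for 'max c^T x s.t. A x <= b, x >= 0' is:
  Dual:  min b^T y  s.t.  A^T y >= c,  y >= 0.

So the dual LP is:
  minimize  11y1 + 5y2 + 13y3
  subject to:
    y1 + 2y3 >= 1
    y2 + y3 >= 3
    y1, y2, y3 >= 0

Solving the primal: x* = (4, 5).
  primal value c^T x* = 19.
Solving the dual: y* = (0, 2.5, 0.5).
  dual value b^T y* = 19.
Strong duality: c^T x* = b^T y*. Confirmed.

19


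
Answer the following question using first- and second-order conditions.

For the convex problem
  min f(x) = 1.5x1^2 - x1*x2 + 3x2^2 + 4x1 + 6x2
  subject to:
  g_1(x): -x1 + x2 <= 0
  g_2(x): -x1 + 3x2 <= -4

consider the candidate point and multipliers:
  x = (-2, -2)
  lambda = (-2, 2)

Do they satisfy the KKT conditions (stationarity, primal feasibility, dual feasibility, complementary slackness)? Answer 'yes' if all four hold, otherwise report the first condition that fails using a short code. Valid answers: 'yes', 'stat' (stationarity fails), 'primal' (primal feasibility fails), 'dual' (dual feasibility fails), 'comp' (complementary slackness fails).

Gradient of f: grad f(x) = Q x + c = (0, -4)
Constraint values g_i(x) = a_i^T x - b_i:
  g_1((-2, -2)) = 0
  g_2((-2, -2)) = 0
Stationarity residual: grad f(x) + sum_i lambda_i a_i = (0, 0)
  -> stationarity OK
Primal feasibility (all g_i <= 0): OK
Dual feasibility (all lambda_i >= 0): FAILS
Complementary slackness (lambda_i * g_i(x) = 0 for all i): OK

Verdict: the first failing condition is dual_feasibility -> dual.

dual


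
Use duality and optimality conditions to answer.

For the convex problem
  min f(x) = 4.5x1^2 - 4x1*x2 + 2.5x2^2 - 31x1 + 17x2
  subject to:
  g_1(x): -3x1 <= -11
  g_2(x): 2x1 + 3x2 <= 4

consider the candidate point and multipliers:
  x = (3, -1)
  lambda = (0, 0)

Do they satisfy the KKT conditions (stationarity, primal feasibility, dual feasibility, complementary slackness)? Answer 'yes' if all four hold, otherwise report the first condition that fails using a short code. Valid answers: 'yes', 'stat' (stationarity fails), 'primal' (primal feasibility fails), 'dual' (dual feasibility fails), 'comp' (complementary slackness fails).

Gradient of f: grad f(x) = Q x + c = (0, 0)
Constraint values g_i(x) = a_i^T x - b_i:
  g_1((3, -1)) = 2
  g_2((3, -1)) = -1
Stationarity residual: grad f(x) + sum_i lambda_i a_i = (0, 0)
  -> stationarity OK
Primal feasibility (all g_i <= 0): FAILS
Dual feasibility (all lambda_i >= 0): OK
Complementary slackness (lambda_i * g_i(x) = 0 for all i): OK

Verdict: the first failing condition is primal_feasibility -> primal.

primal


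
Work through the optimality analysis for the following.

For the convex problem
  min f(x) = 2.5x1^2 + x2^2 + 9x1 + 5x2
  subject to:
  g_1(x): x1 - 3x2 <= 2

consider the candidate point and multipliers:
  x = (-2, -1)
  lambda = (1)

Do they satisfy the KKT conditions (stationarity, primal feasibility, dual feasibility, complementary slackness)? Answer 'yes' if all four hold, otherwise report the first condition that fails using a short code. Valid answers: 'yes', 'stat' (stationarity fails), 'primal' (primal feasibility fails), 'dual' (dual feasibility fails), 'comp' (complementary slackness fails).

Gradient of f: grad f(x) = Q x + c = (-1, 3)
Constraint values g_i(x) = a_i^T x - b_i:
  g_1((-2, -1)) = -1
Stationarity residual: grad f(x) + sum_i lambda_i a_i = (0, 0)
  -> stationarity OK
Primal feasibility (all g_i <= 0): OK
Dual feasibility (all lambda_i >= 0): OK
Complementary slackness (lambda_i * g_i(x) = 0 for all i): FAILS

Verdict: the first failing condition is complementary_slackness -> comp.

comp


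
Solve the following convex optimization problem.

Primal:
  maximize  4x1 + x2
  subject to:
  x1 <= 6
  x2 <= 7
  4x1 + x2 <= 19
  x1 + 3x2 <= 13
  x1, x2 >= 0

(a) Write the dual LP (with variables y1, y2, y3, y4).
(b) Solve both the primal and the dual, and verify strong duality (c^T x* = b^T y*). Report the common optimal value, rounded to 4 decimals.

The standard primal-dual pair for 'max c^T x s.t. A x <= b, x >= 0' is:
  Dual:  min b^T y  s.t.  A^T y >= c,  y >= 0.

So the dual LP is:
  minimize  6y1 + 7y2 + 19y3 + 13y4
  subject to:
    y1 + 4y3 + y4 >= 4
    y2 + y3 + 3y4 >= 1
    y1, y2, y3, y4 >= 0

Solving the primal: x* = (4, 3).
  primal value c^T x* = 19.
Solving the dual: y* = (0, 0, 1, 0).
  dual value b^T y* = 19.
Strong duality: c^T x* = b^T y*. Confirmed.

19


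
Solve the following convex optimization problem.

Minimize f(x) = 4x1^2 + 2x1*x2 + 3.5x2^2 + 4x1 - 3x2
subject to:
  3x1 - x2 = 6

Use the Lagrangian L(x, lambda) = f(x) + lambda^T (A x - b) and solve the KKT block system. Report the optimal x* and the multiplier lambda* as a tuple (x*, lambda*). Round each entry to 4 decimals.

Form the Lagrangian:
  L(x, lambda) = (1/2) x^T Q x + c^T x + lambda^T (A x - b)
Stationarity (grad_x L = 0): Q x + c + A^T lambda = 0.
Primal feasibility: A x = b.

This gives the KKT block system:
  [ Q   A^T ] [ x     ]   [-c ]
  [ A    0  ] [ lambda ] = [ b ]

Solving the linear system:
  x*      = (1.7229, -0.8313)
  lambda* = (-5.3735)
  f(x*)   = 20.8133

x* = (1.7229, -0.8313), lambda* = (-5.3735)
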